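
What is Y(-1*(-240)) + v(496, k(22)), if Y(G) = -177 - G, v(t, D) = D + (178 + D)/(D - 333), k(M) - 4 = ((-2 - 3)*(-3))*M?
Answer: 429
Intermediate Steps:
k(M) = 4 + 15*M (k(M) = 4 + ((-2 - 3)*(-3))*M = 4 + (-5*(-3))*M = 4 + 15*M)
v(t, D) = D + (178 + D)/(-333 + D)
Y(-1*(-240)) + v(496, k(22)) = (-177 - (-1)*(-240)) + (178 + (4 + 15*22)² - 332*(4 + 15*22))/(-333 + (4 + 15*22)) = (-177 - 1*240) + (178 + (4 + 330)² - 332*(4 + 330))/(-333 + (4 + 330)) = (-177 - 240) + (178 + 334² - 332*334)/(-333 + 334) = -417 + (178 + 111556 - 110888)/1 = -417 + 1*846 = -417 + 846 = 429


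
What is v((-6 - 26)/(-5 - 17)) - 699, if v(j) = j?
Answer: -7673/11 ≈ -697.54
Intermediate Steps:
v((-6 - 26)/(-5 - 17)) - 699 = (-6 - 26)/(-5 - 17) - 699 = -32/(-22) - 699 = -32*(-1/22) - 699 = 16/11 - 699 = -7673/11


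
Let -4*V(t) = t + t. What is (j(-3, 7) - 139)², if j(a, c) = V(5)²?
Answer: 281961/16 ≈ 17623.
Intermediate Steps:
V(t) = -t/2 (V(t) = -(t + t)/4 = -t/2)
j(a, c) = 25/4 (j(a, c) = (-½*5)² = (-5/2)² = 25/4)
(j(-3, 7) - 139)² = (25/4 - 139)² = (-531/4)² = 281961/16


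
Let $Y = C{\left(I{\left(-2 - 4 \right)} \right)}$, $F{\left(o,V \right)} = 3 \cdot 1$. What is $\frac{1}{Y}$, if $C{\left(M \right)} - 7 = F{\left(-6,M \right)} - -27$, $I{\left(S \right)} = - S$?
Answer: $\frac{1}{37} \approx 0.027027$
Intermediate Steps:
$F{\left(o,V \right)} = 3$
$C{\left(M \right)} = 37$ ($C{\left(M \right)} = 7 + \left(3 - -27\right) = 7 + \left(3 + 27\right) = 7 + 30 = 37$)
$Y = 37$
$\frac{1}{Y} = \frac{1}{37}$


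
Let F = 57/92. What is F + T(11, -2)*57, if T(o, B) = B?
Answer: -10431/92 ≈ -113.38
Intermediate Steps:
F = 57/92 (F = 57*(1/92) = 57/92 ≈ 0.61957)
F + T(11, -2)*57 = 57/92 - 2*57 = 57/92 - 114 = -10431/92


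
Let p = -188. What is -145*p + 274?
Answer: 27534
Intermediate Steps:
-145*p + 274 = -145*(-188) + 274 = 27260 + 274 = 27534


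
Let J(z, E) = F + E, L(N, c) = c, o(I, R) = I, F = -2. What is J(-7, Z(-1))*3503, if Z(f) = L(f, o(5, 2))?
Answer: 10509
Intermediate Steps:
Z(f) = 5
J(z, E) = -2 + E
J(-7, Z(-1))*3503 = (-2 + 5)*3503 = 3*3503 = 10509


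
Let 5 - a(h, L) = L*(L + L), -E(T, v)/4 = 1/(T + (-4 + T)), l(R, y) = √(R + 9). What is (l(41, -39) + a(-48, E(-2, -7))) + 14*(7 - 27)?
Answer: -551/2 + 5*√2 ≈ -268.43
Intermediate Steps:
l(R, y) = √(9 + R)
E(T, v) = -4/(-4 + 2*T) (E(T, v) = -4/(T + (-4 + T)) = -4/(-4 + 2*T))
a(h, L) = 5 - 2*L² (a(h, L) = 5 - L*(L + L) = 5 - L*2*L = 5 - 2*L²)
(l(41, -39) + a(-48, E(-2, -7))) + 14*(7 - 27) = (√(9 + 41) + (5 - 2*4/(-2 - 2)²)) + 14*(7 - 27) = (√50 + (5 - 2*(-2/(-4))²)) + 14*(-20) = (5*√2 + (5 - 2*(-2*(-¼))²)) - 280 = (5*√2 + (5 - 2*(½)²)) - 280 = (5*√2 + (5 - 2*¼)) - 280 = (5*√2 + (5 - ½)) - 280 = (5*√2 + 9/2) - 280 = (9/2 + 5*√2) - 280 = -551/2 + 5*√2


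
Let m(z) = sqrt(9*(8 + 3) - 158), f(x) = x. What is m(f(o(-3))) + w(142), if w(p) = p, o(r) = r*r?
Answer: 142 + I*sqrt(59) ≈ 142.0 + 7.6811*I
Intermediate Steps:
o(r) = r**2
m(z) = I*sqrt(59) (m(z) = sqrt(9*11 - 158) = sqrt(99 - 158) = sqrt(-59) = I*sqrt(59))
m(f(o(-3))) + w(142) = I*sqrt(59) + 142 = 142 + I*sqrt(59)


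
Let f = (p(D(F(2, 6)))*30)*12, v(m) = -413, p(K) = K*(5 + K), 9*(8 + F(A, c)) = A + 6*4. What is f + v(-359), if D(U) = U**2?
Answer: 213076363/729 ≈ 2.9229e+5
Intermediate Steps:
F(A, c) = -16/3 + A/9 (F(A, c) = -8 + (A + 6*4)/9 = -8 + (A + 24)/9 = -8 + (24 + A)/9 = -8 + (8/3 + A/9) = -16/3 + A/9)
f = 213377440/729 (f = (((-16/3 + (1/9)*2)**2*(5 + (-16/3 + (1/9)*2)**2))*30)*12 = (((-16/3 + 2/9)**2*(5 + (-16/3 + 2/9)**2))*30)*12 = (((-46/9)**2*(5 + (-46/9)**2))*30)*12 = ((2116*(5 + 2116/81)/81)*30)*12 = (((2116/81)*(2521/81))*30)*12 = ((5334436/6561)*30)*12 = (53344360/2187)*12 = 213377440/729 ≈ 2.9270e+5)
f + v(-359) = 213377440/729 - 413 = 213076363/729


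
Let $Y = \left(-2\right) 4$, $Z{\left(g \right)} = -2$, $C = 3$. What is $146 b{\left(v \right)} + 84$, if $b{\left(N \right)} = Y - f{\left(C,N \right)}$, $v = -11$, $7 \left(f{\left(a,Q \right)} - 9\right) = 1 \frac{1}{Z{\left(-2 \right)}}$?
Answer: $- \frac{16713}{7} \approx -2387.6$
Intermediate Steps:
$f{\left(a,Q \right)} = \frac{125}{14}$ ($f{\left(a,Q \right)} = 9 + \frac{1 \frac{1}{-2}}{7} = 9 + \frac{1 \left(- \frac{1}{2}\right)}{7} = 9 + \frac{1}{7} \left(- \frac{1}{2}\right) = 9 - \frac{1}{14} = \frac{125}{14}$)
$Y = -8$
$b{\left(N \right)} = - \frac{237}{14}$ ($b{\left(N \right)} = -8 - \frac{125}{14} = - \frac{237}{14}$)
$146 b{\left(v \right)} + 84 = 146 \left(- \frac{237}{14}\right) + 84 = - \frac{17301}{7} + 84 = - \frac{16713}{7}$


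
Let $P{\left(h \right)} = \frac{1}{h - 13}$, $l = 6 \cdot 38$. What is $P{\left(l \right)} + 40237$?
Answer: $\frac{8650956}{215} \approx 40237.0$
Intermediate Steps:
$l = 228$
$P{\left(h \right)} = \frac{1}{-13 + h}$
$P{\left(l \right)} + 40237 = \frac{1}{-13 + 228} + 40237 = \frac{1}{215} + 40237 = \frac{8650956}{215}$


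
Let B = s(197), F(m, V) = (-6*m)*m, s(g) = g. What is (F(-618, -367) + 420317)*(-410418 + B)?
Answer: 767616611167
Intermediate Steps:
F(m, V) = -6*m**2
B = 197
(F(-618, -367) + 420317)*(-410418 + B) = (-6*(-618)**2 + 420317)*(-410418 + 197) = (-6*381924 + 420317)*(-410221) = (-2291544 + 420317)*(-410221) = -1871227*(-410221) = 767616611167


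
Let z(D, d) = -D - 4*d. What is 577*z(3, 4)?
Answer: -10963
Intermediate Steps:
577*z(3, 4) = 577*(-1*3 - 4*4) = 577*(-3 - 16) = 577*(-19) = -10963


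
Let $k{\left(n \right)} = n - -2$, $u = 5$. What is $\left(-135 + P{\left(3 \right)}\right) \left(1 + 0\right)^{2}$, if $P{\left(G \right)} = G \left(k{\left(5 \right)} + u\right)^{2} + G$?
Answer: $300$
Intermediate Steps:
$k{\left(n \right)} = 2 + n$ ($k{\left(n \right)} = n + 2 = 2 + n$)
$P{\left(G \right)} = 145 G$ ($P{\left(G \right)} = G \left(\left(2 + 5\right) + 5\right)^{2} + G = G \left(7 + 5\right)^{2} + G = G 12^{2} + G = G 144 + G = 144 G + G = 145 G$)
$\left(-135 + P{\left(3 \right)}\right) \left(1 + 0\right)^{2} = \left(-135 + 145 \cdot 3\right) \left(1 + 0\right)^{2} = \left(-135 + 435\right) 1^{2} = 300 \cdot 1 = 300$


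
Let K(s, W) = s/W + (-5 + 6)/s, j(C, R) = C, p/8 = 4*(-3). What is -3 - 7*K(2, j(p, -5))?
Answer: -305/48 ≈ -6.3542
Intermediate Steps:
p = -96 (p = 8*(4*(-3)) = 8*(-12) = -96)
K(s, W) = 1/s + s/W (K(s, W) = s/W + 1/s = 1/s + s/W)
-3 - 7*K(2, j(p, -5)) = -3 - 7*(1/2 + 2/(-96)) = -3 - 7*(1/2 + 2*(-1/96)) = -3 - 7*(1/2 - 1/48) = -3 - 7*23/48 = -3 - 161/48 = -305/48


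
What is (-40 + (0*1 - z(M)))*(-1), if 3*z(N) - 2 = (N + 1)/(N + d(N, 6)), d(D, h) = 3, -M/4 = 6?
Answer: 2585/63 ≈ 41.032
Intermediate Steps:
M = -24 (M = -4*6 = -24)
z(N) = 2/3 + (1 + N)/(3*(3 + N)) (z(N) = 2/3 + ((N + 1)/(N + 3))/3 = 2/3 + ((1 + N)/(3 + N))/3 = 2/3 + (1 + N)/(3*(3 + N)))
(-40 + (0*1 - z(M)))*(-1) = (-40 + (0*1 - (7/3 - 24)/(3 - 24)))*(-1) = (-40 + (0 - (-65)/((-21)*3)))*(-1) = (-40 + (0 - (-1)*(-65)/(21*3)))*(-1) = (-40 + (0 - 1*65/63))*(-1) = (-40 + (0 - 65/63))*(-1) = (-40 - 65/63)*(-1) = -2585/63*(-1) = 2585/63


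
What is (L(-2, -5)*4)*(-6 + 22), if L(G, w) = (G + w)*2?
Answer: -896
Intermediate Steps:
L(G, w) = 2*G + 2*w
(L(-2, -5)*4)*(-6 + 22) = ((2*(-2) + 2*(-5))*4)*(-6 + 22) = ((-4 - 10)*4)*16 = -14*4*16 = -56*16 = -896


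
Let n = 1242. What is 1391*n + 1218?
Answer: 1728840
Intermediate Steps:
1391*n + 1218 = 1391*1242 + 1218 = 1727622 + 1218 = 1728840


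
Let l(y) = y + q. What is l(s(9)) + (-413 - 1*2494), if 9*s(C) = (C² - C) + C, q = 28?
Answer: -2870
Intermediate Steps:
s(C) = C²/9 (s(C) = ((C² - C) + C)/9 = C²/9)
l(y) = 28 + y (l(y) = y + 28 = 28 + y)
l(s(9)) + (-413 - 1*2494) = (28 + (⅑)*9²) + (-413 - 1*2494) = (28 + (⅑)*81) + (-413 - 2494) = (28 + 9) - 2907 = 37 - 2907 = -2870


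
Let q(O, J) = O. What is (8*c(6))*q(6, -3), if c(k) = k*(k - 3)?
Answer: 864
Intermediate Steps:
c(k) = k*(-3 + k)
(8*c(6))*q(6, -3) = (8*(6*(-3 + 6)))*6 = (8*(6*3))*6 = (8*18)*6 = 144*6 = 864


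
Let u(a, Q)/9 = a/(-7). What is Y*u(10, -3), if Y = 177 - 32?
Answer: -13050/7 ≈ -1864.3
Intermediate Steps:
Y = 145
u(a, Q) = -9*a/7 (u(a, Q) = 9*(a/(-7)) = 9*(a*(-⅐)) = 9*(-a/7) = -9*a/7)
Y*u(10, -3) = 145*(-9/7*10) = 145*(-90/7) = -13050/7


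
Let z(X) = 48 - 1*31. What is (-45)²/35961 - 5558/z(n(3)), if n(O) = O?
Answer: -66612271/203779 ≈ -326.88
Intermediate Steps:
z(X) = 17 (z(X) = 48 - 31 = 17)
(-45)²/35961 - 5558/z(n(3)) = (-45)²/35961 - 5558/17 = 2025*(1/35961) - 5558*1/17 = 675/11987 - 5558/17 = -66612271/203779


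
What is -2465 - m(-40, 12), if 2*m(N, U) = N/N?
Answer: -4931/2 ≈ -2465.5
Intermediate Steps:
m(N, U) = ½ (m(N, U) = (N/N)/2 = (½)*1 = ½)
-2465 - m(-40, 12) = -2465 - 1*½ = -2465 - ½ = -4931/2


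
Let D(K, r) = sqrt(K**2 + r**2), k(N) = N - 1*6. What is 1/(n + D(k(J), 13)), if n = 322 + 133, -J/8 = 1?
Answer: 91/41332 - sqrt(365)/206660 ≈ 0.0021092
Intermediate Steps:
J = -8 (J = -8*1 = -8)
k(N) = -6 + N (k(N) = N - 6 = -6 + N)
n = 455
1/(n + D(k(J), 13)) = 1/(455 + sqrt((-6 - 8)**2 + 13**2)) = 1/(455 + sqrt((-14)**2 + 169)) = 1/(455 + sqrt(196 + 169)) = 1/(455 + sqrt(365))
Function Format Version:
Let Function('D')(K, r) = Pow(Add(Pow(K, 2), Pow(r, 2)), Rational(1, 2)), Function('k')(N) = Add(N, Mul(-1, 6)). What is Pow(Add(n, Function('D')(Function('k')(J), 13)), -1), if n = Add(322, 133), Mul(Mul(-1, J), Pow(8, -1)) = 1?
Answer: Add(Rational(91, 41332), Mul(Rational(-1, 206660), Pow(365, Rational(1, 2)))) ≈ 0.0021092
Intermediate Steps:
J = -8 (J = Mul(-8, 1) = -8)
Function('k')(N) = Add(-6, N) (Function('k')(N) = Add(N, -6) = Add(-6, N))
n = 455
Pow(Add(n, Function('D')(Function('k')(J), 13)), -1) = Pow(Add(455, Pow(Add(Pow(Add(-6, -8), 2), Pow(13, 2)), Rational(1, 2))), -1) = Pow(Add(455, Pow(Add(Pow(-14, 2), 169), Rational(1, 2))), -1) = Pow(Add(455, Pow(Add(196, 169), Rational(1, 2))), -1) = Pow(Add(455, Pow(365, Rational(1, 2))), -1)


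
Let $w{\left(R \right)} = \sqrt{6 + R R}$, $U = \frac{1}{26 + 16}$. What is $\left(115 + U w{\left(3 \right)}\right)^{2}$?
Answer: $\frac{\left(4830 + \sqrt{15}\right)^{2}}{1764} \approx 13246.0$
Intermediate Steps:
$U = \frac{1}{42} \approx 0.02381$
$w{\left(R \right)} = \sqrt{6 + R^{2}}$
$\left(115 + U w{\left(3 \right)}\right)^{2} = \left(115 + \frac{\sqrt{6 + 3^{2}}}{42}\right)^{2} = \left(115 + \frac{\sqrt{6 + 9}}{42}\right)^{2} = \left(115 + \frac{\sqrt{15}}{42}\right)^{2}$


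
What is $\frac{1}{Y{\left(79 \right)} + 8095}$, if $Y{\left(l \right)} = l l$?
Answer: $\frac{1}{14336} \approx 6.9754 \cdot 10^{-5}$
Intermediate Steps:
$Y{\left(l \right)} = l^{2}$
$\frac{1}{Y{\left(79 \right)} + 8095} = \frac{1}{79^{2} + 8095} = \frac{1}{6241 + 8095} = \frac{1}{14336}$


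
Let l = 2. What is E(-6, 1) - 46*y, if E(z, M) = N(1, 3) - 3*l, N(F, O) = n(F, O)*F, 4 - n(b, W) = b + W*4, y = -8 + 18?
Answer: -475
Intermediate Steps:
y = 10
n(b, W) = 4 - b - 4*W (n(b, W) = 4 - (b + W*4) = 4 - (b + 4*W) = 4 + (-b - 4*W) = 4 - b - 4*W)
N(F, O) = F*(4 - F - 4*O) (N(F, O) = (4 - F - 4*O)*F = F*(4 - F - 4*O))
E(z, M) = -15 (E(z, M) = 1*(4 - 1*1 - 4*3) - 3*2 = 1*(4 - 1 - 12) - 6 = 1*(-9) - 6 = -9 - 6 = -15)
E(-6, 1) - 46*y = -15 - 46*10 = -15 - 460 = -475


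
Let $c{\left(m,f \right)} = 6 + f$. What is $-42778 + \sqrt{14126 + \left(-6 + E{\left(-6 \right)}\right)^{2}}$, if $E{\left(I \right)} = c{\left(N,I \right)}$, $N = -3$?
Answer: $-42778 + \sqrt{14162} \approx -42659.0$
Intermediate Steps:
$E{\left(I \right)} = 6 + I$
$-42778 + \sqrt{14126 + \left(-6 + E{\left(-6 \right)}\right)^{2}} = -42778 + \sqrt{14126 + \left(-6 + \left(6 - 6\right)\right)^{2}} = -42778 + \sqrt{14126 + \left(-6 + 0\right)^{2}} = -42778 + \sqrt{14126 + \left(-6\right)^{2}} = -42778 + \sqrt{14126 + 36} = -42778 + \sqrt{14162}$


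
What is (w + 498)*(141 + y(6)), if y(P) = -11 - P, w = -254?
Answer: 30256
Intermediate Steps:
(w + 498)*(141 + y(6)) = (-254 + 498)*(141 + (-11 - 1*6)) = 244*(141 + (-11 - 6)) = 244*(141 - 17) = 244*124 = 30256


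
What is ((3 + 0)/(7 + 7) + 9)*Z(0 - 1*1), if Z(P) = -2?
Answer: -129/7 ≈ -18.429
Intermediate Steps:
((3 + 0)/(7 + 7) + 9)*Z(0 - 1*1) = ((3 + 0)/(7 + 7) + 9)*(-2) = (3/14 + 9)*(-2) = (129/14)*(-2) = -129/7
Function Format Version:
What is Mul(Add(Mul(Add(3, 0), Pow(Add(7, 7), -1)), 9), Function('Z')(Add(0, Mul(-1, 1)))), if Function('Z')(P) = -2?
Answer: Rational(-129, 7) ≈ -18.429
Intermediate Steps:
Mul(Add(Mul(Add(3, 0), Pow(Add(7, 7), -1)), 9), Function('Z')(Add(0, Mul(-1, 1)))) = Mul(Add(Mul(Add(3, 0), Pow(Add(7, 7), -1)), 9), -2) = Mul(Add(Mul(3, Pow(14, -1)), 9), -2) = Mul(Add(Mul(3, Rational(1, 14)), 9), -2) = Mul(Add(Rational(3, 14), 9), -2) = Mul(Rational(129, 14), -2) = Rational(-129, 7)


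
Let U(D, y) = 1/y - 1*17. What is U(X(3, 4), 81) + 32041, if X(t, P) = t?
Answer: 2593945/81 ≈ 32024.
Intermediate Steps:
U(D, y) = -17 + 1/y (U(D, y) = 1/y - 17 = -17 + 1/y)
U(X(3, 4), 81) + 32041 = (-17 + 1/81) + 32041 = -1376/81 + 32041 = 2593945/81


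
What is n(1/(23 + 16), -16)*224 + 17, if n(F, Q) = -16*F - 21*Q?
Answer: 2932375/39 ≈ 75189.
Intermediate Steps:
n(F, Q) = -21*Q - 16*F
n(1/(23 + 16), -16)*224 + 17 = (-21*(-16) - 16/(23 + 16))*224 + 17 = (336 - 16/39)*224 + 17 = (13088/39)*224 + 17 = 2931712/39 + 17 = 2932375/39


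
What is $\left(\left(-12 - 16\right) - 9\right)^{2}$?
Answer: $1369$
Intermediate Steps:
$\left(\left(-12 - 16\right) - 9\right)^{2} = \left(-28 - 9\right)^{2} = \left(-37\right)^{2} = 1369$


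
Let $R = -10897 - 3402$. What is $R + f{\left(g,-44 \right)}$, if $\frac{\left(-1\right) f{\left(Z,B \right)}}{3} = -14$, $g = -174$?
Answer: $-14257$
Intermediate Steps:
$f{\left(Z,B \right)} = 42$ ($f{\left(Z,B \right)} = \left(-3\right) \left(-14\right) = 42$)
$R = -14299$
$R + f{\left(g,-44 \right)} = -14299 + 42 = -14257$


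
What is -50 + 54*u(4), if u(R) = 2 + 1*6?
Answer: 382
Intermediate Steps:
u(R) = 8 (u(R) = 2 + 6 = 8)
-50 + 54*u(4) = -50 + 54*8 = -50 + 432 = 382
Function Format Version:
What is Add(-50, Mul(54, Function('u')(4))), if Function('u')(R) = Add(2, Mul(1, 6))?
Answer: 382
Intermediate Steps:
Function('u')(R) = 8 (Function('u')(R) = Add(2, 6) = 8)
Add(-50, Mul(54, Function('u')(4))) = Add(-50, Mul(54, 8)) = Add(-50, 432) = 382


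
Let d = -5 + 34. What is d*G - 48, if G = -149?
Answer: -4369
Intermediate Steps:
d = 29
d*G - 48 = 29*(-149) - 48 = -4321 - 48 = -4369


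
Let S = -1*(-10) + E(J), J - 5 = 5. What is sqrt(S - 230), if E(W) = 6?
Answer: I*sqrt(214) ≈ 14.629*I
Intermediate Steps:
J = 10 (J = 5 + 5 = 10)
S = 16 (S = -1*(-10) + 6 = 10 + 6 = 16)
sqrt(S - 230) = sqrt(16 - 230) = sqrt(-214) = I*sqrt(214)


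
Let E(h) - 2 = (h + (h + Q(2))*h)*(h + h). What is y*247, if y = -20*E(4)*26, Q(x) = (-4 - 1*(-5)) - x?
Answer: -16697200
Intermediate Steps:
Q(x) = 1 - x (Q(x) = (-4 + 5) - x = 1 - x)
E(h) = 2 + 2*h*(h + h*(-1 + h)) (E(h) = 2 + (h + (h + (1 - 1*2))*h)*(h + h) = 2 + (h + (h + (1 - 2))*h)*(2*h) = 2 + (h + (h - 1)*h)*(2*h) = 2 + (h + (-1 + h)*h)*(2*h) = 2 + (h + h*(-1 + h))*(2*h) = 2 + 2*h*(h + h*(-1 + h)))
y = -67600 (y = -20*(2 + 2*4³)*26 = -20*(2 + 2*64)*26 = -20*(2 + 128)*26 = -20*130*26 = -2600*26 = -67600)
y*247 = -67600*247 = -16697200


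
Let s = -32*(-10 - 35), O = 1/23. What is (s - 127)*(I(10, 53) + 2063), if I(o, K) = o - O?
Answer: 62601214/23 ≈ 2.7218e+6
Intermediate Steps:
O = 1/23 ≈ 0.043478
s = 1440 (s = -32*(-45) = 1440)
I(o, K) = -1/23 + o (I(o, K) = o - 1*1/23 = o - 1/23 = -1/23 + o)
(s - 127)*(I(10, 53) + 2063) = (1440 - 127)*((-1/23 + 10) + 2063) = 1313*(229/23 + 2063) = 1313*(47678/23) = 62601214/23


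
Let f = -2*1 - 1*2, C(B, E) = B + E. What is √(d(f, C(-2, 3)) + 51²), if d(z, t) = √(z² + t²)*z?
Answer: √(2601 - 4*√17) ≈ 50.838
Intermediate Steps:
f = -4 (f = -2 - 2 = -4)
d(z, t) = z*√(t² + z²) (d(z, t) = √(t² + z²)*z = z*√(t² + z²))
√(d(f, C(-2, 3)) + 51²) = √(-4*√((-2 + 3)² + (-4)²) + 51²) = √(-4*√(1² + 16) + 2601) = √(-4*√(1 + 16) + 2601) = √(-4*√17 + 2601) = √(2601 - 4*√17)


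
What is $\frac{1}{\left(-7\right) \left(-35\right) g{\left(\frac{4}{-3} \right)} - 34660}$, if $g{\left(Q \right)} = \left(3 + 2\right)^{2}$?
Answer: $- \frac{1}{28535} \approx -3.5045 \cdot 10^{-5}$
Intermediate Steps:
$g{\left(Q \right)} = 25$ ($g{\left(Q \right)} = 5^{2} = 25$)
$\frac{1}{\left(-7\right) \left(-35\right) g{\left(\frac{4}{-3} \right)} - 34660} = \frac{1}{\left(-7\right) \left(-35\right) 25 - 34660} = \frac{1}{245 \cdot 25 - 34660} = \frac{1}{6125 - 34660} = \frac{1}{-28535} = - \frac{1}{28535}$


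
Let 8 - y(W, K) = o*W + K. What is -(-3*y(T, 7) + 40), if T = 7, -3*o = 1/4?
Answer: -141/4 ≈ -35.250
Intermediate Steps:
o = -1/12 (o = -1/(3*4) = -⅓*¼ = -1/12 ≈ -0.083333)
y(W, K) = 8 - K + W/12 (y(W, K) = 8 - (-W/12 + K) = 8 - (K - W/12) = 8 + (-K + W/12) = 8 - K + W/12)
-(-3*y(T, 7) + 40) = -(-3*(8 - 1*7 + (1/12)*7) + 40) = -(-3*(8 - 7 + 7/12) + 40) = -(-3*19/12 + 40) = -(-19/4 + 40) = -1*141/4 = -141/4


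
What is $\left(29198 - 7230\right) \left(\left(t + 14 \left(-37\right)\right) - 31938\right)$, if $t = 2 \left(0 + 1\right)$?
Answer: $-712949472$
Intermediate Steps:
$t = 2$ ($t = 2 \cdot 1 = 2$)
$\left(29198 - 7230\right) \left(\left(t + 14 \left(-37\right)\right) - 31938\right) = \left(29198 - 7230\right) \left(\left(2 + 14 \left(-37\right)\right) - 31938\right) = \left(29198 + \left(-19967 + 12737\right)\right) \left(\left(2 - 518\right) - 31938\right) = \left(29198 - 7230\right) \left(-516 - 31938\right) = 21968 \left(-32454\right) = -712949472$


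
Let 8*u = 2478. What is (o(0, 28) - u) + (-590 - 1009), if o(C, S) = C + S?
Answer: -7523/4 ≈ -1880.8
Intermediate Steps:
u = 1239/4 (u = (1/8)*2478 = 1239/4 ≈ 309.75)
(o(0, 28) - u) + (-590 - 1009) = ((0 + 28) - 1*1239/4) + (-590 - 1009) = (28 - 1239/4) - 1599 = -1127/4 - 1599 = -7523/4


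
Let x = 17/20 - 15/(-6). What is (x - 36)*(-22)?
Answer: 7183/10 ≈ 718.30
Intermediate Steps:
x = 67/20 (x = 17*(1/20) - 15*(-⅙) = 17/20 + 5/2 = 67/20 ≈ 3.3500)
(x - 36)*(-22) = (67/20 - 36)*(-22) = -653/20*(-22) = 7183/10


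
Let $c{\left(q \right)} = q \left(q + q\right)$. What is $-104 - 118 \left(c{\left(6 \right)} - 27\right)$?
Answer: $-5414$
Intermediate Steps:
$c{\left(q \right)} = 2 q^{2}$ ($c{\left(q \right)} = q 2 q = 2 q^{2}$)
$-104 - 118 \left(c{\left(6 \right)} - 27\right) = -104 - 118 \left(2 \cdot 6^{2} - 27\right) = -104 - 118 \left(2 \cdot 36 - 27\right) = -104 - 118 \left(72 - 27\right) = -104 - 5310 = -5414$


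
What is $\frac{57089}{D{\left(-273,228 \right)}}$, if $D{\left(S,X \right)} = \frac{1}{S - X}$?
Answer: $-28601589$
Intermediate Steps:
$\frac{57089}{D{\left(-273,228 \right)}} = \frac{57089}{\frac{1}{-273 - 228}} = \frac{57089}{\frac{1}{-501}} = \frac{57089}{- \frac{1}{501}} = 57089 \left(-501\right) = -28601589$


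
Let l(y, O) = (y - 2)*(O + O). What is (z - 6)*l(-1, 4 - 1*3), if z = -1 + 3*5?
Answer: -48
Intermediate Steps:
l(y, O) = 2*O*(-2 + y) (l(y, O) = (-2 + y)*(2*O) = 2*O*(-2 + y))
z = 14 (z = -1 + 15 = 14)
(z - 6)*l(-1, 4 - 1*3) = (14 - 6)*(2*(4 - 1*3)*(-2 - 1)) = 8*(2*(4 - 3)*(-3)) = 8*(2*1*(-3)) = 8*(-6) = -48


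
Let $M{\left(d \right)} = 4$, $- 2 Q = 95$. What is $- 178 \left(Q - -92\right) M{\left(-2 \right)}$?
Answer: $-31684$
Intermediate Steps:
$Q = - \frac{95}{2}$ ($Q = \left(- \frac{1}{2}\right) 95 = - \frac{95}{2} \approx -47.5$)
$- 178 \left(Q - -92\right) M{\left(-2 \right)} = - 178 \left(- \frac{95}{2} - -92\right) 4 = - 178 \left(- \frac{95}{2} + 92\right) 4 = \left(-178\right) \frac{89}{2} \cdot 4 = \left(-7921\right) 4 = -31684$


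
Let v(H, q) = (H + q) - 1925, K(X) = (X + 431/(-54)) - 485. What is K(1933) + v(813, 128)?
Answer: 24625/54 ≈ 456.02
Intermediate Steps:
K(X) = -26621/54 + X (K(X) = (X + 431*(-1/54)) - 485 = (X - 431/54) - 485 = (-431/54 + X) - 485 = -26621/54 + X)
v(H, q) = -1925 + H + q
K(1933) + v(813, 128) = (-26621/54 + 1933) + (-1925 + 813 + 128) = 77761/54 - 984 = 24625/54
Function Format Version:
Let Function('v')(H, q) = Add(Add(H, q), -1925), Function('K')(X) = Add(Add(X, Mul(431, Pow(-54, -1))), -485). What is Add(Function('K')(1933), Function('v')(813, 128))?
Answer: Rational(24625, 54) ≈ 456.02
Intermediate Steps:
Function('K')(X) = Add(Rational(-26621, 54), X) (Function('K')(X) = Add(Add(X, Mul(431, Rational(-1, 54))), -485) = Add(Add(X, Rational(-431, 54)), -485) = Add(Add(Rational(-431, 54), X), -485) = Add(Rational(-26621, 54), X))
Function('v')(H, q) = Add(-1925, H, q)
Add(Function('K')(1933), Function('v')(813, 128)) = Add(Add(Rational(-26621, 54), 1933), Add(-1925, 813, 128)) = Add(Rational(77761, 54), -984) = Rational(24625, 54)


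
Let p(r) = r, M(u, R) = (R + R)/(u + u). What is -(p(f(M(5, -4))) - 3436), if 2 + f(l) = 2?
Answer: 3436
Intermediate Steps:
M(u, R) = R/u (M(u, R) = (2*R)/((2*u)) = (2*R)*(1/(2*u)) = R/u)
f(l) = 0 (f(l) = -2 + 2 = 0)
-(p(f(M(5, -4))) - 3436) = -(0 - 3436) = -1*(-3436) = 3436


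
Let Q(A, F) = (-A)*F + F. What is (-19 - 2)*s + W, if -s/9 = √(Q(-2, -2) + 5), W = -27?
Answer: -27 + 189*I ≈ -27.0 + 189.0*I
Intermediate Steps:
Q(A, F) = F - A*F (Q(A, F) = -A*F + F = F - A*F)
s = -9*I (s = -9*√(-2*(1 - 1*(-2)) + 5) = -9*√(-2*(1 + 2) + 5) = -9*√(-2*3 + 5) = -9*√(-6 + 5) = -9*I ≈ -9.0*I)
(-19 - 2)*s + W = (-19 - 2)*(-9*I) - 27 = -(-189)*I - 27 = 189*I - 27 = -27 + 189*I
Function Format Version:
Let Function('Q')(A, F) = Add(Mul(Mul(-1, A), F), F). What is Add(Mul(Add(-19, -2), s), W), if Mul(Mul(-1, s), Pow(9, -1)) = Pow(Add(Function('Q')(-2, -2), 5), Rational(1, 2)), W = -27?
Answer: Add(-27, Mul(189, I)) ≈ Add(-27.000, Mul(189.00, I))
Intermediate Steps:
Function('Q')(A, F) = Add(F, Mul(-1, A, F)) (Function('Q')(A, F) = Add(Mul(-1, A, F), F) = Add(F, Mul(-1, A, F)))
s = Mul(-9, I) (s = Mul(-9, Pow(Add(Mul(-2, Add(1, Mul(-1, -2))), 5), Rational(1, 2))) = Mul(-9, Pow(Add(Mul(-2, Add(1, 2)), 5), Rational(1, 2))) = Mul(-9, Pow(Add(Mul(-2, 3), 5), Rational(1, 2))) = Mul(-9, Pow(Add(-6, 5), Rational(1, 2))) = Mul(-9, Pow(-1, Rational(1, 2))) = Mul(-9, I) ≈ Mul(-9.0000, I))
Add(Mul(Add(-19, -2), s), W) = Add(Mul(Add(-19, -2), Mul(-9, I)), -27) = Add(Mul(-21, Mul(-9, I)), -27) = Add(Mul(189, I), -27) = Add(-27, Mul(189, I))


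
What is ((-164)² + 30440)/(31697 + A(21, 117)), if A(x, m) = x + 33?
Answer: 57336/31751 ≈ 1.8058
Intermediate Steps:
A(x, m) = 33 + x
((-164)² + 30440)/(31697 + A(21, 117)) = ((-164)² + 30440)/(31697 + (33 + 21)) = (26896 + 30440)/(31697 + 54) = 57336/31751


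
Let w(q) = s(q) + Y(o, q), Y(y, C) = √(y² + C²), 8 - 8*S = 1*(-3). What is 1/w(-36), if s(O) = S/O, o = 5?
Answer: 3168/109568903 + 82944*√1321/109568903 ≈ 0.027543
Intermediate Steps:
S = 11/8 (S = 1 - (-3)/8 = 1 - ⅛*(-3) = 1 + 3/8 = 11/8 ≈ 1.3750)
s(O) = 11/(8*O)
Y(y, C) = √(C² + y²)
w(q) = √(25 + q²) + 11/(8*q) (w(q) = 11/(8*q) + √(q² + 5²) = 11/(8*q) + √(q² + 25) = 11/(8*q) + √(25 + q²) = √(25 + q²) + 11/(8*q))
1/w(-36) = 1/(√(25 + (-36)²) + (11/8)/(-36)) = 1/(√(25 + 1296) + (11/8)*(-1/36)) = 1/(√1321 - 11/288) = 1/(-11/288 + √1321)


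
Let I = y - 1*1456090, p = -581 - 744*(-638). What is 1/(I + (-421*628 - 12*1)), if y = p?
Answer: -1/1246399 ≈ -8.0231e-7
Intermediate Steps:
p = 474091 (p = -581 + 474672 = 474091)
y = 474091
I = -981999 (I = 474091 - 1*1456090 = 474091 - 1456090 = -981999)
1/(I + (-421*628 - 12*1)) = 1/(-981999 + (-421*628 - 12*1)) = 1/(-981999 + (-264388 - 12)) = 1/(-981999 - 264400) = 1/(-1246399) = -1/1246399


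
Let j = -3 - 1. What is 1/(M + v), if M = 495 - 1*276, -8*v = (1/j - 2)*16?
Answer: 2/447 ≈ 0.0044743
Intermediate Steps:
j = -4
v = 9/2 (v = -(1/(-4) - 2)*16/8 = -(-¼ - 2)*16/8 = -(-9)*16/32 = -⅛*(-36) = 9/2 ≈ 4.5000)
M = 219 (M = 495 - 276 = 219)
1/(M + v) = 1/(219 + 9/2) = 1/(447/2) = 2/447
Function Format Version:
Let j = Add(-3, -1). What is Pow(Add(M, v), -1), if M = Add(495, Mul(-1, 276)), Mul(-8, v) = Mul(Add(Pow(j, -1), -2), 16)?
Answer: Rational(2, 447) ≈ 0.0044743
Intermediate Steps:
j = -4
v = Rational(9, 2) (v = Mul(Rational(-1, 8), Mul(Add(Pow(-4, -1), -2), 16)) = Mul(Rational(-1, 8), Mul(Add(Rational(-1, 4), -2), 16)) = Mul(Rational(-1, 8), Mul(Rational(-9, 4), 16)) = Mul(Rational(-1, 8), -36) = Rational(9, 2) ≈ 4.5000)
M = 219 (M = Add(495, -276) = 219)
Pow(Add(M, v), -1) = Pow(Add(219, Rational(9, 2)), -1) = Pow(Rational(447, 2), -1) = Rational(2, 447)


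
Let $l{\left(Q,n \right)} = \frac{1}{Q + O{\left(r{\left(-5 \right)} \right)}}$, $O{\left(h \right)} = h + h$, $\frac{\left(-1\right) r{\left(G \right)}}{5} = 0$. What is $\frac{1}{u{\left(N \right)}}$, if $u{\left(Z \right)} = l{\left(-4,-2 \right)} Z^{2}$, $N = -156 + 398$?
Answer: $- \frac{1}{14641} \approx -6.8301 \cdot 10^{-5}$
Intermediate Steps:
$r{\left(G \right)} = 0$ ($r{\left(G \right)} = \left(-5\right) 0 = 0$)
$O{\left(h \right)} = 2 h$
$N = 242$
$l{\left(Q,n \right)} = \frac{1}{Q}$ ($l{\left(Q,n \right)} = \frac{1}{Q + 2 \cdot 0} = \frac{1}{Q + 0} = \frac{1}{Q}$)
$u{\left(Z \right)} = - \frac{Z^{2}}{4}$ ($u{\left(Z \right)} = \frac{Z^{2}}{-4} = - \frac{Z^{2}}{4}$)
$\frac{1}{u{\left(N \right)}} = \frac{1}{\left(- \frac{1}{4}\right) 242^{2}} = \frac{1}{\left(- \frac{1}{4}\right) 58564} = \frac{1}{-14641} = - \frac{1}{14641}$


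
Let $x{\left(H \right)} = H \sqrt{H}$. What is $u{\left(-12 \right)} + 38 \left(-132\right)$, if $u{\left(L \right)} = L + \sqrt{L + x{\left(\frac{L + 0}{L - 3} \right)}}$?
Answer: $-5028 + \frac{2 i \sqrt{75 - 2 \sqrt{5}}}{5} \approx -5028.0 + 3.3592 i$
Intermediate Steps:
$x{\left(H \right)} = H^{\frac{3}{2}}$
$u{\left(L \right)} = L + \sqrt{L + \left(\frac{L}{-3 + L}\right)^{\frac{3}{2}}}$ ($u{\left(L \right)} = L + \sqrt{L + \left(\frac{L + 0}{L - 3}\right)^{\frac{3}{2}}} = L + \sqrt{L + \left(\frac{L}{-3 + L}\right)^{\frac{3}{2}}}$)
$u{\left(-12 \right)} + 38 \left(-132\right) = \left(-12 + \sqrt{-12 + \left(- \frac{12}{-3 - 12}\right)^{\frac{3}{2}}}\right) + 38 \left(-132\right) = \left(-12 + \sqrt{-12 + \left(- \frac{12}{-15}\right)^{\frac{3}{2}}}\right) - 5016 = \left(-12 + \sqrt{-12 + \left(\left(-12\right) \left(- \frac{1}{15}\right)\right)^{\frac{3}{2}}}\right) - 5016 = \left(-12 + \sqrt{-12 + \left(\frac{4}{5}\right)^{\frac{3}{2}}}\right) - 5016 = \left(-12 + \sqrt{-12 + \frac{8 \sqrt{5}}{25}}\right) - 5016 = -5028 + \sqrt{-12 + \frac{8 \sqrt{5}}{25}}$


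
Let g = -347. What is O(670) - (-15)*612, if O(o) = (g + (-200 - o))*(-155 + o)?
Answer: -617575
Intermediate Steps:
O(o) = (-547 - o)*(-155 + o) (O(o) = (-347 + (-200 - o))*(-155 + o) = (-547 - o)*(-155 + o))
O(670) - (-15)*612 = (84785 - 1*670² - 392*670) - (-15)*612 = (84785 - 1*448900 - 262640) - 1*(-9180) = (84785 - 448900 - 262640) + 9180 = -626755 + 9180 = -617575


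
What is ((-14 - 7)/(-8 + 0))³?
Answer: 9261/512 ≈ 18.088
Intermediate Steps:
((-14 - 7)/(-8 + 0))³ = (-21/(-8))³ = (-21*(-⅛))³ = (21/8)³ = 9261/512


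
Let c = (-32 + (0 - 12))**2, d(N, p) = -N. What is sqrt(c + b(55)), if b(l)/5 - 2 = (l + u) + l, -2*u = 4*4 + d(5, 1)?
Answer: sqrt(9874)/2 ≈ 49.684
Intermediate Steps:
c = 1936 (c = (-32 - 12)**2 = (-44)**2 = 1936)
u = -11/2 (u = -(4*4 - 1*5)/2 = -(16 - 5)/2 = -1/2*11 = -11/2 ≈ -5.5000)
b(l) = -35/2 + 10*l (b(l) = 10 + 5*((l - 11/2) + l) = 10 + 5*((-11/2 + l) + l) = 10 + 5*(-11/2 + 2*l) = 10 + (-55/2 + 10*l) = -35/2 + 10*l)
sqrt(c + b(55)) = sqrt(1936 + (-35/2 + 10*55)) = sqrt(1936 + (-35/2 + 550)) = sqrt(1936 + 1065/2) = sqrt(4937/2) = sqrt(9874)/2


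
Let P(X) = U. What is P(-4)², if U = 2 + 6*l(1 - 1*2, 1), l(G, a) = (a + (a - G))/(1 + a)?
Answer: 121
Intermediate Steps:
l(G, a) = (-G + 2*a)/(1 + a)
U = 11 (U = 2 + 6*((-(1 - 1*2) + 2*1)/(1 + 1)) = 2 + 6*((-(1 - 2) + 2)/2) = 2 + 6*((-1*(-1) + 2)/2) = 2 + 6*((1 + 2)/2) = 2 + 6*((½)*3) = 2 + 6*(3/2) = 2 + 9 = 11)
P(X) = 11
P(-4)² = 11² = 121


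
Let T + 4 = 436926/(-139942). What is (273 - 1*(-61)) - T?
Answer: 23868661/69971 ≈ 341.12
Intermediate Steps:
T = -498347/69971 (T = -4 + 436926/(-139942) = -4 + 436926*(-1/139942) = -4 - 218463/69971 = -498347/69971 ≈ -7.1222)
(273 - 1*(-61)) - T = (273 - 1*(-61)) - 1*(-498347/69971) = (273 + 61) + 498347/69971 = 334 + 498347/69971 = 23868661/69971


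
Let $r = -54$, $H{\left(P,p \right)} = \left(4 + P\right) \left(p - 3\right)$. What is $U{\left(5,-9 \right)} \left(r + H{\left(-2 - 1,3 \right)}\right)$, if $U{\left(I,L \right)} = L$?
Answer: $486$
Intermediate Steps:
$H{\left(P,p \right)} = \left(-3 + p\right) \left(4 + P\right)$ ($H{\left(P,p \right)} = \left(4 + P\right) \left(-3 + p\right) = \left(-3 + p\right) \left(4 + P\right)$)
$U{\left(5,-9 \right)} \left(r + H{\left(-2 - 1,3 \right)}\right) = - 9 \left(-54 + \left(-12 - 3 \left(-2 - 1\right) + 4 \cdot 3 + \left(-2 - 1\right) 3\right)\right) = - 9 \left(-54 - 0\right) = - 9 \left(-54 + \left(-12 + 9 + 12 - 9\right)\right) = - 9 \left(-54 + 0\right) = \left(-9\right) \left(-54\right) = 486$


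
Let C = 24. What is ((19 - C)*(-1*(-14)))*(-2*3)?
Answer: 420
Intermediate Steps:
((19 - C)*(-1*(-14)))*(-2*3) = ((19 - 1*24)*(-1*(-14)))*(-2*3) = ((19 - 24)*14)*(-6) = -5*14*(-6) = -70*(-6) = 420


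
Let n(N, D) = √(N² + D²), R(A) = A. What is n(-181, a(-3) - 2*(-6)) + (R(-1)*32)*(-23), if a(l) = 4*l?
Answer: 917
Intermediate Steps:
n(N, D) = √(D² + N²)
n(-181, a(-3) - 2*(-6)) + (R(-1)*32)*(-23) = √((4*(-3) - 2*(-6))² + (-181)²) - 1*32*(-23) = √((-12 + 12)² + 32761) - 32*(-23) = √(0² + 32761) + 736 = √(0 + 32761) + 736 = √32761 + 736 = 181 + 736 = 917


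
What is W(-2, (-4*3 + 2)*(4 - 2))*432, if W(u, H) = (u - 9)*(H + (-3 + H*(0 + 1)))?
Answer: 204336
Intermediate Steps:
W(u, H) = (-9 + u)*(-3 + 2*H) (W(u, H) = (-9 + u)*(H + (-3 + H*1)) = (-9 + u)*(H + (-3 + H)) = (-9 + u)*(-3 + 2*H))
W(-2, (-4*3 + 2)*(4 - 2))*432 = (27 - 18*(-4*3 + 2)*(4 - 2) - 3*(-2) + 2*((-4*3 + 2)*(4 - 2))*(-2))*432 = (27 - 18*(-12 + 2)*2 + 6 + 2*((-12 + 2)*2)*(-2))*432 = (27 - (-180)*2 + 6 + 2*(-10*2)*(-2))*432 = (27 - 18*(-20) + 6 + 2*(-20)*(-2))*432 = (27 + 360 + 6 + 80)*432 = 473*432 = 204336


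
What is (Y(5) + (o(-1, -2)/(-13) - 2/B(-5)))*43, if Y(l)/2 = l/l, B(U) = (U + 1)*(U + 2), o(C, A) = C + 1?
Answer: 473/6 ≈ 78.833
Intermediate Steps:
o(C, A) = 1 + C
B(U) = (1 + U)*(2 + U)
Y(l) = 2 (Y(l) = 2*(l/l) = 2*1 = 2)
(Y(5) + (o(-1, -2)/(-13) - 2/B(-5)))*43 = (2 + ((1 - 1)/(-13) - 2/(2 + (-5)² + 3*(-5))))*43 = (2 + (0*(-1/13) - 2/(2 + 25 - 15)))*43 = (2 + (0 - 2/12))*43 = (2 + (0 - 2*1/12))*43 = (2 + (0 - ⅙))*43 = (2 - ⅙)*43 = (11/6)*43 = 473/6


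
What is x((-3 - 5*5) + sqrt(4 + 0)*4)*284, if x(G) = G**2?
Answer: 113600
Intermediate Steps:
x((-3 - 5*5) + sqrt(4 + 0)*4)*284 = ((-3 - 5*5) + sqrt(4 + 0)*4)**2*284 = ((-3 - 25) + sqrt(4)*4)**2*284 = (-28 + 2*4)**2*284 = (-28 + 8)**2*284 = (-20)**2*284 = 400*284 = 113600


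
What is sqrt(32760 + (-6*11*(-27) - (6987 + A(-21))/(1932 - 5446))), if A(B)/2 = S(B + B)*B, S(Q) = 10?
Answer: sqrt(426554462670)/3514 ≈ 185.86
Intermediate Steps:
A(B) = 20*B (A(B) = 2*(10*B) = 20*B)
sqrt(32760 + (-6*11*(-27) - (6987 + A(-21))/(1932 - 5446))) = sqrt(32760 + (-6*11*(-27) - (6987 + 20*(-21))/(1932 - 5446))) = sqrt(32760 + (-66*(-27) - (6987 - 420)/(-3514))) = sqrt(32760 + (1782 - 6567*(-1)/3514)) = sqrt(32760 + (1782 - 1*(-6567/3514))) = sqrt(32760 + (1782 + 6567/3514)) = sqrt(32760 + 6268515/3514) = sqrt(121387155/3514) = sqrt(426554462670)/3514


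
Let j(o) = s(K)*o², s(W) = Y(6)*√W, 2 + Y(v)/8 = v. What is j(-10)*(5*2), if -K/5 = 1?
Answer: 32000*I*√5 ≈ 71554.0*I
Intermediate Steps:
Y(v) = -16 + 8*v
K = -5 (K = -5*1 = -5)
s(W) = 32*√W (s(W) = (-16 + 8*6)*√W = (-16 + 48)*√W = 32*√W)
j(o) = 32*I*√5*o² (j(o) = (32*√(-5))*o² = (32*(I*√5))*o² = (32*I*√5)*o² = 32*I*√5*o²)
j(-10)*(5*2) = (32*I*√5*(-10)²)*(5*2) = (32*I*√5*100)*10 = (3200*I*√5)*10 = 32000*I*√5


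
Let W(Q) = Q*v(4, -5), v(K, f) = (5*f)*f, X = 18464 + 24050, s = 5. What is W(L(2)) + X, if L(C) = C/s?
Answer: 42564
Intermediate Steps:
X = 42514
v(K, f) = 5*f²
L(C) = C/5
W(Q) = 125*Q (W(Q) = Q*(5*(-5)²) = Q*(5*25) = Q*125 = 125*Q)
W(L(2)) + X = 125*((⅕)*2) + 42514 = 125*(⅖) + 42514 = 50 + 42514 = 42564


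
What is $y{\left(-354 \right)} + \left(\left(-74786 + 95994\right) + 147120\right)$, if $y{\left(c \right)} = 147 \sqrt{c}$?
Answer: $168328 + 147 i \sqrt{354} \approx 1.6833 \cdot 10^{5} + 2765.8 i$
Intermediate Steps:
$y{\left(-354 \right)} + \left(\left(-74786 + 95994\right) + 147120\right) = 147 \sqrt{-354} + \left(\left(-74786 + 95994\right) + 147120\right) = 147 i \sqrt{354} + \left(21208 + 147120\right) = 147 i \sqrt{354} + 168328 = 168328 + 147 i \sqrt{354}$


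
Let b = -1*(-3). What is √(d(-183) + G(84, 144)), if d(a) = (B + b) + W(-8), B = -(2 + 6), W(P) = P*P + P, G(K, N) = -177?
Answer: 3*I*√14 ≈ 11.225*I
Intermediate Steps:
W(P) = P + P² (W(P) = P² + P = P + P²)
B = -8 (B = -1*8 = -8)
b = 3
d(a) = 51 (d(a) = (-8 + 3) - 8*(1 - 8) = -5 - 8*(-7) = -5 + 56 = 51)
√(d(-183) + G(84, 144)) = √(51 - 177) = √(-126) = 3*I*√14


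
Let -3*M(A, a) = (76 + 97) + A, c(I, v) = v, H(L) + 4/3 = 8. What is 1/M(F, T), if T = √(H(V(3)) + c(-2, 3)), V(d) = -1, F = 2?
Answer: -3/175 ≈ -0.017143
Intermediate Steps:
H(L) = 20/3 (H(L) = -4/3 + 8 = 20/3)
T = √87/3 (T = √(20/3 + 3) = √(29/3) = √87/3 ≈ 3.1091)
M(A, a) = -173/3 - A/3 (M(A, a) = -((76 + 97) + A)/3 = -(173 + A)/3 = -173/3 - A/3)
1/M(F, T) = 1/(-173/3 - ⅓*2) = 1/(-173/3 - ⅔) = 1/(-175/3) = -3/175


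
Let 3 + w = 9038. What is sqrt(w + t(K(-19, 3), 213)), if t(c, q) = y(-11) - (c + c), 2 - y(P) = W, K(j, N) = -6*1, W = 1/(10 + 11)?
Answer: 2*sqrt(997647)/21 ≈ 95.126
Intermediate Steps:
w = 9035 (w = -3 + 9038 = 9035)
W = 1/21 ≈ 0.047619
K(j, N) = -6
y(P) = 41/21 (y(P) = 2 - 1*1/21 = 2 - 1/21 = 41/21)
t(c, q) = 41/21 - 2*c (t(c, q) = 41/21 - (c + c) = 41/21 - 2*c)
sqrt(w + t(K(-19, 3), 213)) = sqrt(9035 + (41/21 - 2*(-6))) = sqrt(9035 + (41/21 + 12)) = sqrt(9035 + 293/21) = sqrt(190028/21) = 2*sqrt(997647)/21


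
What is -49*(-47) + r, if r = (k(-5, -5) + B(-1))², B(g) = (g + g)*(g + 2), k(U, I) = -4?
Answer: 2339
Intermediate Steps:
B(g) = 2*g*(2 + g) (B(g) = (2*g)*(2 + g) = 2*g*(2 + g))
r = 36 (r = (-4 + 2*(-1)*(2 - 1))² = (-4 + 2*(-1)*1)² = (-4 - 2)² = (-6)² = 36)
-49*(-47) + r = -49*(-47) + 36 = 2303 + 36 = 2339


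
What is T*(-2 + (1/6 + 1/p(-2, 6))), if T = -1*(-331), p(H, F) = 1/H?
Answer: -7613/6 ≈ -1268.8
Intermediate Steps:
T = 331
T*(-2 + (1/6 + 1/p(-2, 6))) = 331*(-2 + (1/6 + 1/1/(-2))) = 331*(-2 + (1*(1/6) + 1/(-1/2))) = 331*(-2 + (1/6 + 1*(-2))) = 331*(-2 + (1/6 - 2)) = 331*(-2 - 11/6) = 331*(-23/6) = -7613/6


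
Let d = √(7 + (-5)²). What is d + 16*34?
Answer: 544 + 4*√2 ≈ 549.66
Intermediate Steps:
d = 4*√2 (d = √(7 + 25) = √32 = 4*√2 ≈ 5.6569)
d + 16*34 = 4*√2 + 16*34 = 4*√2 + 544 = 544 + 4*√2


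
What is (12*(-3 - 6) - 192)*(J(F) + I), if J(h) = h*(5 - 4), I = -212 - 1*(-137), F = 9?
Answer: 19800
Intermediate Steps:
I = -75 (I = -212 + 137 = -75)
J(h) = h (J(h) = h*1 = h)
(12*(-3 - 6) - 192)*(J(F) + I) = (12*(-3 - 6) - 192)*(9 - 75) = (12*(-9) - 192)*(-66) = (-108 - 192)*(-66) = -300*(-66) = 19800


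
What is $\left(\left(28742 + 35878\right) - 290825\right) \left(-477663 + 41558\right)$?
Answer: $98649131525$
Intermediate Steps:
$\left(\left(28742 + 35878\right) - 290825\right) \left(-477663 + 41558\right) = \left(64620 - 290825\right) \left(-436105\right) = \left(-226205\right) \left(-436105\right) = 98649131525$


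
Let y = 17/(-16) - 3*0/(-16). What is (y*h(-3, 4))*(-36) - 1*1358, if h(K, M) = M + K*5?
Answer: -7115/4 ≈ -1778.8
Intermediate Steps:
y = -17/16 (y = 17*(-1/16) + 0*(-1/16) = -17/16 + 0 = -17/16 ≈ -1.0625)
h(K, M) = M + 5*K
(y*h(-3, 4))*(-36) - 1*1358 = -17*(4 + 5*(-3))/16*(-36) - 1*1358 = -17*(4 - 15)/16*(-36) - 1358 = -17/16*(-11)*(-36) - 1358 = (187/16)*(-36) - 1358 = -1683/4 - 1358 = -7115/4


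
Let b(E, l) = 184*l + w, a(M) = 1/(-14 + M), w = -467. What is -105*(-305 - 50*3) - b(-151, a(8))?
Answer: 144818/3 ≈ 48273.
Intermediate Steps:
b(E, l) = -467 + 184*l (b(E, l) = 184*l - 467 = -467 + 184*l)
-105*(-305 - 50*3) - b(-151, a(8)) = -105*(-305 - 50*3) - (-467 + 184/(-14 + 8)) = -105*(-305 - 150) - (-467 + 184/(-6)) = -105*(-455) - (-467 + 184*(-⅙)) = 47775 - (-467 - 92/3) = 47775 - 1*(-1493/3) = 47775 + 1493/3 = 144818/3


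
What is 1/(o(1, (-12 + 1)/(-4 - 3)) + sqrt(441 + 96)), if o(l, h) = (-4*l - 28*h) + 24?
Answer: -8/13 - sqrt(537)/39 ≈ -1.2096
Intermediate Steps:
o(l, h) = 24 - 28*h - 4*l (o(l, h) = (-28*h - 4*l) + 24 = 24 - 28*h - 4*l)
1/(o(1, (-12 + 1)/(-4 - 3)) + sqrt(441 + 96)) = 1/((24 - 28*(-12 + 1)/(-4 - 3) - 4*1) + sqrt(441 + 96)) = 1/((24 - (-308)/(-7) - 4) + sqrt(537)) = 1/((24 - (-308)*(-1)/7 - 4) + sqrt(537)) = 1/((24 - 28*11/7 - 4) + sqrt(537)) = 1/((24 - 44 - 4) + sqrt(537)) = 1/(-24 + sqrt(537))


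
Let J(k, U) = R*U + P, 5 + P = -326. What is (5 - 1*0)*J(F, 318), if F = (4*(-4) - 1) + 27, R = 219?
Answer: 346555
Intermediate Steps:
P = -331 (P = -5 - 326 = -331)
F = 10 (F = (-16 - 1) + 27 = -17 + 27 = 10)
J(k, U) = -331 + 219*U (J(k, U) = 219*U - 331 = -331 + 219*U)
(5 - 1*0)*J(F, 318) = (5 - 1*0)*(-331 + 219*318) = (5 + 0)*(-331 + 69642) = 5*69311 = 346555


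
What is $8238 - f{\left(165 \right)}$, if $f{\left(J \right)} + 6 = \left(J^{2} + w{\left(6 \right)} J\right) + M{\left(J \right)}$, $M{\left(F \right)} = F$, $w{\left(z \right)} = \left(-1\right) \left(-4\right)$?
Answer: $-19806$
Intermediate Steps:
$w{\left(z \right)} = 4$
$f{\left(J \right)} = -6 + J^{2} + 5 J$ ($f{\left(J \right)} = -6 + \left(\left(J^{2} + 4 J\right) + J\right) = -6 + \left(J^{2} + 5 J\right) = -6 + J^{2} + 5 J$)
$8238 - f{\left(165 \right)} = 8238 - \left(-6 + 165^{2} + 5 \cdot 165\right) = 8238 - \left(-6 + 27225 + 825\right) = 8238 - 28044 = -19806$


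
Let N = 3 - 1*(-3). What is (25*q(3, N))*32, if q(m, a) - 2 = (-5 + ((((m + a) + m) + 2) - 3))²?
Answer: 30400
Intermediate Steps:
N = 6 (N = 3 + 3 = 6)
q(m, a) = 2 + (-6 + a + 2*m)² (q(m, a) = 2 + (-5 + ((((m + a) + m) + 2) - 3))² = 2 + (-5 + ((((a + m) + m) + 2) - 3))² = 2 + (-5 + (((a + 2*m) + 2) - 3))² = 2 + (-5 + ((2 + a + 2*m) - 3))² = 2 + (-5 + (-1 + a + 2*m))² = 2 + (-6 + a + 2*m)²)
(25*q(3, N))*32 = (25*(2 + (-6 + 6 + 2*3)²))*32 = (25*(2 + (-6 + 6 + 6)²))*32 = (25*(2 + 6²))*32 = (25*(2 + 36))*32 = (25*38)*32 = 950*32 = 30400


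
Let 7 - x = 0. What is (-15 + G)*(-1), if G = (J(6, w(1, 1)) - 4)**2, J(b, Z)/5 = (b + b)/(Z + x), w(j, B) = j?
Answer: 11/4 ≈ 2.7500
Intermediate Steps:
x = 7 (x = 7 - 1*0 = 7 + 0 = 7)
J(b, Z) = 10*b/(7 + Z) (J(b, Z) = 5*((b + b)/(Z + 7)) = 5*((2*b)/(7 + Z)) = 5*(2*b/(7 + Z)) = 10*b/(7 + Z))
G = 49/4 (G = (10*6/(7 + 1) - 4)**2 = (10*6/8 - 4)**2 = (10*6*(1/8) - 4)**2 = (15/2 - 4)**2 = (7/2)**2 = 49/4 ≈ 12.250)
(-15 + G)*(-1) = (-15 + 49/4)*(-1) = -11/4*(-1) = 11/4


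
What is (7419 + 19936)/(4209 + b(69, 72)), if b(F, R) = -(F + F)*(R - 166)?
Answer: 27355/17181 ≈ 1.5922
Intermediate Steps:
b(F, R) = -2*F*(-166 + R)
(7419 + 19936)/(4209 + b(69, 72)) = (7419 + 19936)/(4209 + 2*69*(166 - 1*72)) = 27355/(4209 + 2*69*(166 - 72)) = 27355/(4209 + 2*69*94) = 27355/(4209 + 12972) = 27355/17181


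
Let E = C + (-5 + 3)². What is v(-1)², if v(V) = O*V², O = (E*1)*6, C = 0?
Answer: 576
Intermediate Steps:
E = 4 (E = 0 + (-5 + 3)² = 0 + (-2)² = 0 + 4 = 4)
O = 24 (O = (4*1)*6 = 4*6 = 24)
v(V) = 24*V²
v(-1)² = (24*(-1)²)² = (24*1)² = 24² = 576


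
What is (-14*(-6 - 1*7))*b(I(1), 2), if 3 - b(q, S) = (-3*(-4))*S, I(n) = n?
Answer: -3822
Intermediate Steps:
b(q, S) = 3 - 12*S (b(q, S) = 3 - (-3*(-4))*S = 3 - 12*S)
(-14*(-6 - 1*7))*b(I(1), 2) = (-14*(-6 - 1*7))*(3 - 12*2) = (-14*(-6 - 7))*(3 - 24) = -14*(-13)*(-21) = 182*(-21) = -3822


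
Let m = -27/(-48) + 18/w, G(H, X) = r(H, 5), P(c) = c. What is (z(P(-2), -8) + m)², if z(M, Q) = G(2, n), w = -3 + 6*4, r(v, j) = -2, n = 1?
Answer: 4225/12544 ≈ 0.33681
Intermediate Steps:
w = 21 (w = -3 + 24 = 21)
G(H, X) = -2
z(M, Q) = -2
m = 159/112 (m = -27/(-48) + 18/21 = -27*(-1/48) + 18*(1/21) = 9/16 + 6/7 = 159/112 ≈ 1.4196)
(z(P(-2), -8) + m)² = (-2 + 159/112)² = (-65/112)² = 4225/12544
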